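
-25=-25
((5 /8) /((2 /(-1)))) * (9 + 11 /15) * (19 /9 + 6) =-24.67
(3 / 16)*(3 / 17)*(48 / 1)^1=27 / 17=1.59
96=96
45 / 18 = 5 / 2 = 2.50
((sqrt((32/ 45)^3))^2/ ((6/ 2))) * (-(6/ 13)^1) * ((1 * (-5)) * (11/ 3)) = 720896/ 710775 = 1.01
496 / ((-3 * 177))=-496 / 531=-0.93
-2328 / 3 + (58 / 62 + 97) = -678.06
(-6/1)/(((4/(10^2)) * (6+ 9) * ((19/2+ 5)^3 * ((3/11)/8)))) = -7040/73167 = -0.10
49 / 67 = 0.73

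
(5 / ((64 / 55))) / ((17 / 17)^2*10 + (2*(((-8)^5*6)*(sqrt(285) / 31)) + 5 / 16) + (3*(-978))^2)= 4469555200*sqrt(285) / 6073160478164537907 + 12133205371925 / 24292641912658151628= 0.00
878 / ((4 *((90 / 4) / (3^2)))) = 439 / 5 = 87.80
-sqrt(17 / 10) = -sqrt(170) / 10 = -1.30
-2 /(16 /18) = -9 /4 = -2.25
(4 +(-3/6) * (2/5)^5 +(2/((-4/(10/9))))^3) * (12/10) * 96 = 557453504/1265625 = 440.46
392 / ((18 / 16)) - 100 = 2236 / 9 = 248.44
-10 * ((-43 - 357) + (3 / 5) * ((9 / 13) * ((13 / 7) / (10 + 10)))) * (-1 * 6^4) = -5183500.11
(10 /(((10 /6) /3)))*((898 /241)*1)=16164 /241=67.07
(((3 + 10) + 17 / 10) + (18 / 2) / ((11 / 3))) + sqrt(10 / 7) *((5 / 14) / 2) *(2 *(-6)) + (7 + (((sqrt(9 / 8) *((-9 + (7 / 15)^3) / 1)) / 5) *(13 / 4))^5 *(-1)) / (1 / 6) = -15 *sqrt(70) / 49 + 6507 / 110 + 69203508281294349776008 *sqrt(2) / 1877117156982421875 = 52194.28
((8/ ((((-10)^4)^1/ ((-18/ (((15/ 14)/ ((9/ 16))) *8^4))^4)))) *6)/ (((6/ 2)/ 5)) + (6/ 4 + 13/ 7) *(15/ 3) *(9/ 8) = 744149469678805731928887/ 39406496739491840000000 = 18.88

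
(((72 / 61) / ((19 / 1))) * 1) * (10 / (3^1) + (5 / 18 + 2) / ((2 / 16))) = 1552 / 1159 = 1.34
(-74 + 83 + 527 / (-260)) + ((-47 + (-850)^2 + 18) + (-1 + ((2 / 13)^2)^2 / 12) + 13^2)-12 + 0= 722633.97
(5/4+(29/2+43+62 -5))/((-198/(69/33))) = -10649/8712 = -1.22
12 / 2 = 6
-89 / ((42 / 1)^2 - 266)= -89 / 1498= -0.06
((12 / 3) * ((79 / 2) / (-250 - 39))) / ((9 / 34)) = -316 / 153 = -2.07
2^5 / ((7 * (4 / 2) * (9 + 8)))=16 / 119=0.13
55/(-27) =-55/27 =-2.04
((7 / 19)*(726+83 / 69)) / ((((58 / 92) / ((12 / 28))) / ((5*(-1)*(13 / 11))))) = -6523010 / 6061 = -1076.23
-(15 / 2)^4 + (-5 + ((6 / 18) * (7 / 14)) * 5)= -152075 / 48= -3168.23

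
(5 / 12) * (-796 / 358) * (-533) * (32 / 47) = 8485360 / 25239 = 336.20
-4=-4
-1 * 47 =-47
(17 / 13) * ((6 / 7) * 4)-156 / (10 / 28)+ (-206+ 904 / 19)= -5106926 / 8645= -590.74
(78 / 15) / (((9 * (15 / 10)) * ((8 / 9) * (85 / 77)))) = 1001 / 2550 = 0.39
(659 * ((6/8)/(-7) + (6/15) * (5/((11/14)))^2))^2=1290727988450209/11478544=112447013.18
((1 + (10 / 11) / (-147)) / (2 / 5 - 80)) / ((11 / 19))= -152665 / 7079226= -0.02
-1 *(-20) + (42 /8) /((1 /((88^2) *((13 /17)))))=528868 /17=31109.88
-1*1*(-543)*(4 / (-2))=-1086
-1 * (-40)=40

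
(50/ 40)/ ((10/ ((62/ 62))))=1/ 8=0.12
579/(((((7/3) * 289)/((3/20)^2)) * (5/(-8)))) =-15633/505750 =-0.03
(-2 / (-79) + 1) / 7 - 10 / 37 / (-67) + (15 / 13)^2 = 343319176 / 231679903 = 1.48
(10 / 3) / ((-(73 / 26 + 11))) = -260 / 1077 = -0.24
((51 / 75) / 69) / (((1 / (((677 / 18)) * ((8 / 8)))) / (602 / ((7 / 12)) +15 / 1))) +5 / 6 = 2012633 / 5175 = 388.91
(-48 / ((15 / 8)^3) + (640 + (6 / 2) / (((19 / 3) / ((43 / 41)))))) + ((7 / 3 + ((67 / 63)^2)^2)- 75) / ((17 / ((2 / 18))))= 148501956103411084 / 234693520338375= 632.75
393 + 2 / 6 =1180 / 3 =393.33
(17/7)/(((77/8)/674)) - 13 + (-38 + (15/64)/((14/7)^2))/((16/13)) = 278696081/2207744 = 126.24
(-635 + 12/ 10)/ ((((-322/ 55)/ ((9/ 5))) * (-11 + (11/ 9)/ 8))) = -1026756/ 57155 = -17.96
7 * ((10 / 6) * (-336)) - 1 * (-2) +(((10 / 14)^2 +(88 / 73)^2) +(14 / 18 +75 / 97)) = -892340795747 / 227958633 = -3914.49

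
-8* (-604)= 4832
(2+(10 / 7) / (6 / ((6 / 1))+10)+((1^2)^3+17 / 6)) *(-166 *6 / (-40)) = 45733 / 308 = 148.48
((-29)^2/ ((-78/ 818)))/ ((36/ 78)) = -343969/ 18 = -19109.39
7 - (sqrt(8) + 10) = -3 - 2 * sqrt(2) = -5.83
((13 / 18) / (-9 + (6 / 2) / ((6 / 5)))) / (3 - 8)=1 / 45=0.02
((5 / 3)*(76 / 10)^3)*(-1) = -54872 / 75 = -731.63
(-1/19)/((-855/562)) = 562/16245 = 0.03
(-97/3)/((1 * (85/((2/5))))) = -194/1275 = -0.15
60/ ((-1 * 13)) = -60/ 13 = -4.62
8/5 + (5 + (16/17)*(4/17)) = 9857/1445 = 6.82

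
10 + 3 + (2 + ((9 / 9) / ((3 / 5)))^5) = 6770 / 243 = 27.86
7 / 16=0.44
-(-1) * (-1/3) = -1/3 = -0.33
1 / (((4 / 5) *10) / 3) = 3 / 8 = 0.38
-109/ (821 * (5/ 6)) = -654/ 4105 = -0.16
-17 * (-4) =68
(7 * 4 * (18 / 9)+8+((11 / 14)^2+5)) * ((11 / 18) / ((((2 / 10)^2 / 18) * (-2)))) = -3752375 / 392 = -9572.39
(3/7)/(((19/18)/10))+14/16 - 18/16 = 2027/532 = 3.81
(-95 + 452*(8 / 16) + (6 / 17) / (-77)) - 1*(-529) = 863934 / 1309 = 660.00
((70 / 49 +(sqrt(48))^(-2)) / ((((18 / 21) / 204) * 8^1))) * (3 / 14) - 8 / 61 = 9.11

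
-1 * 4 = -4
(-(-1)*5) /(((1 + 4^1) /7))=7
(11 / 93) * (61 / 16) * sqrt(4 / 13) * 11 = 7381 * sqrt(13) / 9672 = 2.75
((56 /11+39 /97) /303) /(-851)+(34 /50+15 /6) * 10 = 43745505704 /1375645755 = 31.80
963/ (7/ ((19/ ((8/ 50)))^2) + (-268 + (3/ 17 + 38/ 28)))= -51711896250/ 14308885219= -3.61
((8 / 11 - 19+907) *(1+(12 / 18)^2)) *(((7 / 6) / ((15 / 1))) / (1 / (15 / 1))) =1497.67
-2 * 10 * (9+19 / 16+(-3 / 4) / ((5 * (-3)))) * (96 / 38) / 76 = -2457 / 361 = -6.81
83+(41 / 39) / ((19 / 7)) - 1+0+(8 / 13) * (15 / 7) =434183 / 5187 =83.71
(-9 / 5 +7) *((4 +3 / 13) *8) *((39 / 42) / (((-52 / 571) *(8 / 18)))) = -56529 / 14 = -4037.79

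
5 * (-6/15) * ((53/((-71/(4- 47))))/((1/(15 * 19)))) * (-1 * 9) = 11691270/71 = 164665.77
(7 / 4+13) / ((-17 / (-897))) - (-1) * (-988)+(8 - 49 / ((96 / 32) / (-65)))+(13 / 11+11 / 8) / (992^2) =859.95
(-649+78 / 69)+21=-14418 / 23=-626.87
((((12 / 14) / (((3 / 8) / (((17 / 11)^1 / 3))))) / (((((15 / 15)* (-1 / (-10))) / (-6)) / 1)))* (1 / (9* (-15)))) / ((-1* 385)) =-1088 / 800415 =-0.00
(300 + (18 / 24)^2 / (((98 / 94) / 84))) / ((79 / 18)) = 87021 / 1106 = 78.68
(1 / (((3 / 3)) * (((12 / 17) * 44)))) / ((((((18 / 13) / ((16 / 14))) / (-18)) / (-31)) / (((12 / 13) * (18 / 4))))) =4743 / 77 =61.60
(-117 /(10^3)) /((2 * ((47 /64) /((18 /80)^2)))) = -9477 /2350000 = -0.00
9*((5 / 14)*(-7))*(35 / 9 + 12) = -715 / 2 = -357.50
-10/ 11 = -0.91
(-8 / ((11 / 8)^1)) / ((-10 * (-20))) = -8 / 275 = -0.03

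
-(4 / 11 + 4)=-48 / 11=-4.36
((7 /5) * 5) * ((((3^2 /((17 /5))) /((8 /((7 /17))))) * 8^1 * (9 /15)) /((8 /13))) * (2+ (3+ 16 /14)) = 105651 /2312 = 45.70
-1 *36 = -36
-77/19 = -4.05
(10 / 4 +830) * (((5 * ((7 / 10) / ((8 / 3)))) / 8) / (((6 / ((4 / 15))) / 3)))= 2331 / 128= 18.21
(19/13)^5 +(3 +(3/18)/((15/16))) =9.85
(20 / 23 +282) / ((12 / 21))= 22771 / 46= 495.02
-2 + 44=42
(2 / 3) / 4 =1 / 6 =0.17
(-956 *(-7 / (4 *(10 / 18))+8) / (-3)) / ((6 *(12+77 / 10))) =13.08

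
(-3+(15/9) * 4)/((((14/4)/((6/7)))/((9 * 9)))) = 3564/49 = 72.73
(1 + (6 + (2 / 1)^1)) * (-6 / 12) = -9 / 2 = -4.50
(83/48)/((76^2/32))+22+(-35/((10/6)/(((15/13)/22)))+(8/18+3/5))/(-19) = 409087903/18584280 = 22.01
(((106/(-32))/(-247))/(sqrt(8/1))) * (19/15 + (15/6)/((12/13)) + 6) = 1113 * sqrt(2)/33280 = 0.05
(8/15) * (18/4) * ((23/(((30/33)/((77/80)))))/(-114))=-19481/38000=-0.51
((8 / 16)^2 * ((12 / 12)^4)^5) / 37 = 1 / 148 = 0.01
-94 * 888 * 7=-584304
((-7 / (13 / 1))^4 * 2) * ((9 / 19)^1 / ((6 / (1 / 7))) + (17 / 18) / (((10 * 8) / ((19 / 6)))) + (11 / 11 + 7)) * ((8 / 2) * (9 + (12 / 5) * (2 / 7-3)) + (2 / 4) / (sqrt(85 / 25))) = 3172365497 * sqrt(85) / 79705753920 + 13142657059 / 976786200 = 13.82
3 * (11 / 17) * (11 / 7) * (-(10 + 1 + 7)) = -6534 / 119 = -54.91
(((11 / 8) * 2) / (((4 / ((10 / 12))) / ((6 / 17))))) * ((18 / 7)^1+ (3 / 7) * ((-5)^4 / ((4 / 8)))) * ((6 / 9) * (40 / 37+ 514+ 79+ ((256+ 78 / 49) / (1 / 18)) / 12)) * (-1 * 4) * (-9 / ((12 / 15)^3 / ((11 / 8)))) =94974967209375 / 13807808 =6878352.25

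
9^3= 729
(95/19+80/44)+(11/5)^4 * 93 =15024618/6875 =2185.40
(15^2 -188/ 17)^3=48109395853/ 4913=9792264.57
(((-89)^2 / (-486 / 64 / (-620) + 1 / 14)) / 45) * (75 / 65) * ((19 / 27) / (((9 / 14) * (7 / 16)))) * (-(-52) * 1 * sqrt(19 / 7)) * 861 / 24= 13711253534720 * sqrt(133) / 8471709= 18665170.11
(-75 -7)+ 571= 489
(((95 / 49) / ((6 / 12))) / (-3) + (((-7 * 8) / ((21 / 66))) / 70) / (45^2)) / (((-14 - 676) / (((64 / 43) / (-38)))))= -10269856 / 139840273125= -0.00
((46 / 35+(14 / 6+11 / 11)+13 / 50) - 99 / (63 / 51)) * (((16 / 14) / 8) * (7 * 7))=-78997 / 150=-526.65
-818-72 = -890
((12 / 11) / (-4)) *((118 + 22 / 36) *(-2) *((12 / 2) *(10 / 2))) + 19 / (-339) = 7237441 / 3729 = 1940.85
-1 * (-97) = 97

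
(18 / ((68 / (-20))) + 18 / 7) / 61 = -324 / 7259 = -0.04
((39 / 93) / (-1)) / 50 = -13 / 1550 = -0.01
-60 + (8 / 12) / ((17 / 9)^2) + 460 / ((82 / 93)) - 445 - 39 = -261932 / 11849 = -22.11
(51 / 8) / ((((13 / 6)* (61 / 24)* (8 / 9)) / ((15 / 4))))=4.88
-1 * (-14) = 14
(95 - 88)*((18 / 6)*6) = 126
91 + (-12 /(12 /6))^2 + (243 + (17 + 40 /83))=32161 /83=387.48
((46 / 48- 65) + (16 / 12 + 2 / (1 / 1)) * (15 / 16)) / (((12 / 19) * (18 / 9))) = -13889 / 288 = -48.23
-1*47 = -47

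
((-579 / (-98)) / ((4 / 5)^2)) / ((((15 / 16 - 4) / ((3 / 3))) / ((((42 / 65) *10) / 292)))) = -43425 / 651014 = -0.07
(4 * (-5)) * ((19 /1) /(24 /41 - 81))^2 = -12136820 /10870209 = -1.12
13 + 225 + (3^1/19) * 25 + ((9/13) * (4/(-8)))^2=3109111/12844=242.07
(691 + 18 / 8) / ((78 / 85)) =235705 / 312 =755.46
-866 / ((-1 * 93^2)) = 866 / 8649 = 0.10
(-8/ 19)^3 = -512/ 6859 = -0.07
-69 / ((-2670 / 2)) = 23 / 445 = 0.05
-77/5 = -15.40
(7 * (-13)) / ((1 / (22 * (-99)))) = 198198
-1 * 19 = -19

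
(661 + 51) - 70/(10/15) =607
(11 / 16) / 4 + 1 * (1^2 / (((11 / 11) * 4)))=27 / 64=0.42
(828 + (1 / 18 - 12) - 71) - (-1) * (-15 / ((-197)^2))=520467229 / 698562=745.06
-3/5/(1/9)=-27/5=-5.40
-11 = -11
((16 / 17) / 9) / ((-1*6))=-8 / 459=-0.02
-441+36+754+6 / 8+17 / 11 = 351.30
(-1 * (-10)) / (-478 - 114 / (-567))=-945 / 45152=-0.02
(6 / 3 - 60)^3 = -195112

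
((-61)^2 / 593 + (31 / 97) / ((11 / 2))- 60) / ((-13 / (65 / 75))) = 11318929 / 3163655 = 3.58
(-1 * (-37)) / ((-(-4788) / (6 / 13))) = 37 / 10374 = 0.00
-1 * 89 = -89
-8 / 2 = -4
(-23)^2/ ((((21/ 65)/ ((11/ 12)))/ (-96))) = -3025880/ 21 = -144089.52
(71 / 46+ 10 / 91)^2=47900241 / 17522596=2.73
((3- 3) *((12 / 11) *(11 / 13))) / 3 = 0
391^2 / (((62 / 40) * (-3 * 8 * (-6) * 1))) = 684.95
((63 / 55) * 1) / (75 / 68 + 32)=4284 / 123805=0.03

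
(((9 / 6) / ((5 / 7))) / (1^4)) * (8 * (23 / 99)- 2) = -49 / 165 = -0.30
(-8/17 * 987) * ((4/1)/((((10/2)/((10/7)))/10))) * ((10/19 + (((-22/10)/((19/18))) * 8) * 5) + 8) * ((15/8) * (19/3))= 80200800/17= 4717694.12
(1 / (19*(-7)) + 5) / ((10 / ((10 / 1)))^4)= 664 / 133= 4.99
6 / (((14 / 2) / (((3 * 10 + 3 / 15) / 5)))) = 906 / 175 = 5.18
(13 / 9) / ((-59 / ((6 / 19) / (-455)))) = 2 / 117705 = 0.00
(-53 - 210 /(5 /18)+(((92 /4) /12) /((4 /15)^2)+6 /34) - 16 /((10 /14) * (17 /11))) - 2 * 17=-4517183 /5440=-830.36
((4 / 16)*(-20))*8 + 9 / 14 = -551 / 14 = -39.36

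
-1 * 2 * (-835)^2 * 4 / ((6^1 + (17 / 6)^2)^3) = -10409513472 / 5151505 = -2020.67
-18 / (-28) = 9 / 14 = 0.64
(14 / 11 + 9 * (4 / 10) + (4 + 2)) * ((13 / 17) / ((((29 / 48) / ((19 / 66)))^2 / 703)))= 126266178688 / 95146535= 1327.07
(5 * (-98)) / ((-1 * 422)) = 245 / 211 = 1.16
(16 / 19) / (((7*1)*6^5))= 1 / 64638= 0.00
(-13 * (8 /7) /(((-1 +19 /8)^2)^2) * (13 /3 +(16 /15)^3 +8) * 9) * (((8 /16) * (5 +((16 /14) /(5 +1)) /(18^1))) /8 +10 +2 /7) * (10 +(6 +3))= -741283289982976 /7263766125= -102052.20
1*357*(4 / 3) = 476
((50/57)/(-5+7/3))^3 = -15625/438976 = -0.04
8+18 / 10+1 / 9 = 446 / 45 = 9.91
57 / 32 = 1.78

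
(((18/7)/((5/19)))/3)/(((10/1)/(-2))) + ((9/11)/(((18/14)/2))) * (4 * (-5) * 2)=-99254/1925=-51.56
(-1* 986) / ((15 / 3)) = -986 / 5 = -197.20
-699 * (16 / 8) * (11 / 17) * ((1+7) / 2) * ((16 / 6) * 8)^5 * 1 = -22016002359296 / 1377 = -15988382250.76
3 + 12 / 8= 9 / 2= 4.50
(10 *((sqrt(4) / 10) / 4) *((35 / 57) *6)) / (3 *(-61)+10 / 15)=-105 / 10393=-0.01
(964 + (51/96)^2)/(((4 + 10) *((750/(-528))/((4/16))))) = -434467/35840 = -12.12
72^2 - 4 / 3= 15548 / 3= 5182.67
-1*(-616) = 616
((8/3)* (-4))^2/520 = 128/585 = 0.22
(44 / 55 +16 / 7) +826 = 29018 / 35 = 829.09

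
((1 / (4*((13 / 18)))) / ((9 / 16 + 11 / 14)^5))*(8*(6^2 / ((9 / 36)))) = 91359792857088 / 1020535434763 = 89.52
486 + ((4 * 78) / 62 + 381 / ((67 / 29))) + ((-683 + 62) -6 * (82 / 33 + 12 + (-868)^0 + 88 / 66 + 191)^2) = -65115088056 / 251317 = -259095.44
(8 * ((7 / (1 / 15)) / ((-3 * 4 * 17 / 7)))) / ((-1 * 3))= 490 / 51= 9.61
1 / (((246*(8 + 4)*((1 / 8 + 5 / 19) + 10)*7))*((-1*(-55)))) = 19 / 224320635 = 0.00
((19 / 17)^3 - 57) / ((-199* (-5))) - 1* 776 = -3793698742 / 4888435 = -776.06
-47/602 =-0.08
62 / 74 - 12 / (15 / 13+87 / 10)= -6003 / 15799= -0.38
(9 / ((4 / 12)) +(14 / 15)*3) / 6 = 149 / 30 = 4.97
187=187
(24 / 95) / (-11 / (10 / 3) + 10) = 48 / 1273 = 0.04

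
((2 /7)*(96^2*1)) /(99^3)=2048 /754677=0.00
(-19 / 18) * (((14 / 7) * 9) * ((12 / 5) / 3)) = -76 / 5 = -15.20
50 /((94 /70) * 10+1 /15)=5250 /1417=3.71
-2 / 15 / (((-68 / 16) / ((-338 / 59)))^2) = -3655808 / 15090135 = -0.24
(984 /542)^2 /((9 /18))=484128 /73441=6.59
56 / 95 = 0.59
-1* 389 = -389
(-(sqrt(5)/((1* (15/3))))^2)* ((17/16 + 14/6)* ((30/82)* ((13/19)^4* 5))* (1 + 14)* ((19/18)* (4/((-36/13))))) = 1513018975/242973216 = 6.23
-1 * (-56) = 56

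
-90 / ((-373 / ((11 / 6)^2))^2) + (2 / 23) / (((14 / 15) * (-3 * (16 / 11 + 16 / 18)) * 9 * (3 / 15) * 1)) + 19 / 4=110737385261 / 23385358836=4.74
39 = 39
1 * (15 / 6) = 5 / 2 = 2.50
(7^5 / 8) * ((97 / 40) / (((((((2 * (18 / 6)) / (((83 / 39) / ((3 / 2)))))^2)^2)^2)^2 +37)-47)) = 8270112404158206044526662392915540999 / 16984933128987978626884847863074187426813120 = 0.00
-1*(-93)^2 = -8649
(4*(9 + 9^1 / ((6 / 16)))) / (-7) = -132 / 7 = -18.86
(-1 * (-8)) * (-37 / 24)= -37 / 3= -12.33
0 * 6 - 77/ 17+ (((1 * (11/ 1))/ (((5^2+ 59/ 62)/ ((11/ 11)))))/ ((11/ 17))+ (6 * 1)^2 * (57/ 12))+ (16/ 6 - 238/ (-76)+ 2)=545455049/ 3118242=174.92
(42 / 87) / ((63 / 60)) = 40 / 87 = 0.46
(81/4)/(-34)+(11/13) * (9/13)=-225/22984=-0.01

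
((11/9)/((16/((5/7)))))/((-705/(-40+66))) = -143/71064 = -0.00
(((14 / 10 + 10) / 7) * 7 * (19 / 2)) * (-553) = -59889.90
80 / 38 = 2.11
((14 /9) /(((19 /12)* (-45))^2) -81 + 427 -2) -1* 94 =182756474 /731025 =250.00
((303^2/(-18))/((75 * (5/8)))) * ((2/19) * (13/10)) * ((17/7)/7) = -9017684/1745625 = -5.17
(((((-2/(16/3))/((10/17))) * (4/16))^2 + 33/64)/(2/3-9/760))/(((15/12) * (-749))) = -3157857/3578422400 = -0.00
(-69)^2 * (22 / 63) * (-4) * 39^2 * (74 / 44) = -17011733.14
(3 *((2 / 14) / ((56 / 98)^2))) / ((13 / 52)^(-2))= 0.08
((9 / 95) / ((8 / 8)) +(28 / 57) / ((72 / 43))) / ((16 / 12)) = 1991 / 6840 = 0.29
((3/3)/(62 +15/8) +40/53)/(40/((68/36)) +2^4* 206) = 44336/190908067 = 0.00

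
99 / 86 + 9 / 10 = 441 / 215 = 2.05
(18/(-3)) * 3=-18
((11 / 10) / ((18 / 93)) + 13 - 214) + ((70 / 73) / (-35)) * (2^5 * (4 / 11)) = -9425717 / 48180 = -195.64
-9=-9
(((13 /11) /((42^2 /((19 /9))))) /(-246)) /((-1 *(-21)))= -247 /902169576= -0.00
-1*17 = -17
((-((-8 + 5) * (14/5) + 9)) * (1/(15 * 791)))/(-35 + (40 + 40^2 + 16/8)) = -1/31778425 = -0.00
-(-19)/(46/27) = 513/46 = 11.15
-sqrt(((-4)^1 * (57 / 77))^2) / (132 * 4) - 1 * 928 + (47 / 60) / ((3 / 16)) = -140846791 / 152460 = -923.83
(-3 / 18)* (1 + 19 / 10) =-29 / 60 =-0.48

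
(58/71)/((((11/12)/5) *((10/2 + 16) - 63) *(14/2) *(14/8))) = -2320/267883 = -0.01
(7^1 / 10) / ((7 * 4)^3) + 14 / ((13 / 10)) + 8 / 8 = 4798093 / 407680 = 11.77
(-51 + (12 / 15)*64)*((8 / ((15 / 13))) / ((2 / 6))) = 104 / 25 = 4.16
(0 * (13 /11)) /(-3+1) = 0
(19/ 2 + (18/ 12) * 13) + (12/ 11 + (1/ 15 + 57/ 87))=147439/ 4785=30.81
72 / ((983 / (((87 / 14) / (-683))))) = -3132 / 4699723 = -0.00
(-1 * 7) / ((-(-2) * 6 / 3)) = -1.75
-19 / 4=-4.75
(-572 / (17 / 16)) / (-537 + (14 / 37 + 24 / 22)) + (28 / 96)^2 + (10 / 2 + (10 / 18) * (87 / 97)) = 6.59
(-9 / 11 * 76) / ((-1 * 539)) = 0.12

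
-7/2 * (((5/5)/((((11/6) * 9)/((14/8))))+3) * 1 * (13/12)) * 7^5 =-313534585/1584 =-197938.50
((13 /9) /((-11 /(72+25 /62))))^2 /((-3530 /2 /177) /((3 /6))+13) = -200926827491 /15434209692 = -13.02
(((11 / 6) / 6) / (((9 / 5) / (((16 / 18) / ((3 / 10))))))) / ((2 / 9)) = 550 / 243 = 2.26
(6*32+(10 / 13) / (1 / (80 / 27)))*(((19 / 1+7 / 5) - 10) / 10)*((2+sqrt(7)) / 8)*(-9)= -17048*sqrt(7) / 75 - 34096 / 75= -1056.01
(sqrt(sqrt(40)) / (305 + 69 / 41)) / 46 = 41 * 2^(3 / 4) * 5^(1 / 4) / 578404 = 0.00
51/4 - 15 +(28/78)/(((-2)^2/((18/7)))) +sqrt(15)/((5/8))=-105/52 +8 * sqrt(15)/5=4.18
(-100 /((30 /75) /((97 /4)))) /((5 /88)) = -106700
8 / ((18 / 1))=4 / 9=0.44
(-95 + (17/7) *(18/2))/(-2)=256/7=36.57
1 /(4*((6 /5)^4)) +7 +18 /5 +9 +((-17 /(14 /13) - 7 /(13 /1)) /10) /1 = 42664871 /2358720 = 18.09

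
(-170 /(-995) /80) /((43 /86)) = 17 /3980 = 0.00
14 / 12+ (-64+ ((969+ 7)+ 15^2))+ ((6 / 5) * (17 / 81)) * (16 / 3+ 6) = 1141.02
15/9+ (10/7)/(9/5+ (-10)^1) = 1285/861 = 1.49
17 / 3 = 5.67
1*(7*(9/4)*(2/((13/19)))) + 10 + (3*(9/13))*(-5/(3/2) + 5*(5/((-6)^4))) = 30673/624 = 49.16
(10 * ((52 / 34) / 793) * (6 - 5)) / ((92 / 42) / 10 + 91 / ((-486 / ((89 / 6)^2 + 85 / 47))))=-575618400 / 1233175307711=-0.00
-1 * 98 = -98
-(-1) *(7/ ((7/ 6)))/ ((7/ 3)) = 18/ 7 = 2.57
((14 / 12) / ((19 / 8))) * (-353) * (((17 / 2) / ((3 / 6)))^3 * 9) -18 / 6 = -145680333 / 19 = -7667385.95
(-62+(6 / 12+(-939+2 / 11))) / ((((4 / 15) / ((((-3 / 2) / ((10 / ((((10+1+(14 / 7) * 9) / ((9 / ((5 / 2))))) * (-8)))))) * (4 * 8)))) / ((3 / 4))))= -9573045 / 11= -870276.82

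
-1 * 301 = -301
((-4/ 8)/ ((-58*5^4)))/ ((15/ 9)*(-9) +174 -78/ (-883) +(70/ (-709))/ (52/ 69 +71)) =3099558697/ 35749704189787500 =0.00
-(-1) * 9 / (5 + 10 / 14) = 63 / 40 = 1.58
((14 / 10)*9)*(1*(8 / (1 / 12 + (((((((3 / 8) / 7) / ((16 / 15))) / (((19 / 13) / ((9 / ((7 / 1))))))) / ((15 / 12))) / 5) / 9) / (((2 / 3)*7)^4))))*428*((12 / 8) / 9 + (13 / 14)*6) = 4249864802082816 / 1430640271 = 2970603.36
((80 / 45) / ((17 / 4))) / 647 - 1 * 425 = -42071111 / 98991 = -425.00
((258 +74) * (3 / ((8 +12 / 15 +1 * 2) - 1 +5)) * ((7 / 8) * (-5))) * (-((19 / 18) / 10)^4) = 75716501 / 2071526400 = 0.04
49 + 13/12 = 601/12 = 50.08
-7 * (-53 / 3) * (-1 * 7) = -2597 / 3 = -865.67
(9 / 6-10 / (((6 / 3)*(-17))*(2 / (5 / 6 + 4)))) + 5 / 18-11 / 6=401 / 612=0.66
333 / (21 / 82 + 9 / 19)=172938 / 379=456.30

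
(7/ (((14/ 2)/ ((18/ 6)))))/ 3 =1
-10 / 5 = -2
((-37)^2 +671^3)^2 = 91272313107086400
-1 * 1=-1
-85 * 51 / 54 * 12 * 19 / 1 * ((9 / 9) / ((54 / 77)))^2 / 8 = -162780695 / 34992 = -4651.94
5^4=625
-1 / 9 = -0.11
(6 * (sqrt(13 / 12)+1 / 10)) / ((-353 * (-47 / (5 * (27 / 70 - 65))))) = -4523 * sqrt(39) / 232274 - 13569 / 1161370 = -0.13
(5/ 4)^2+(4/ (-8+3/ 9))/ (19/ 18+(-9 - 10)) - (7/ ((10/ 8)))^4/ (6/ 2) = -72705756409/ 222870000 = -326.22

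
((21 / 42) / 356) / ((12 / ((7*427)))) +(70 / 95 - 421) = -68167049 / 162336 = -419.91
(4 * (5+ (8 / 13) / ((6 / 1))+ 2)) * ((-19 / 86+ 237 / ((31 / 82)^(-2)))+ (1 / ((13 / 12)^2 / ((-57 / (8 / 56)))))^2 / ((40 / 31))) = 1024900090012820033 / 402572578785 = 2545876.55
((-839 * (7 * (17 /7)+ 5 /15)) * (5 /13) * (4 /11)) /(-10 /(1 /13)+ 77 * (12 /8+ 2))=-134240 /9207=-14.58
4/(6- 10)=-1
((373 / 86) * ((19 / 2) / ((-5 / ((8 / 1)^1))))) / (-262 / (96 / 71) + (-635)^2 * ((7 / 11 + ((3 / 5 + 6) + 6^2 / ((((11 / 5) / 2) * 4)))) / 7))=-52387104 / 705599449145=-0.00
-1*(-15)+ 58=73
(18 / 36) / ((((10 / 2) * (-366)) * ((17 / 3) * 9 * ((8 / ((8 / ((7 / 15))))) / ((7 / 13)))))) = -1 / 161772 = -0.00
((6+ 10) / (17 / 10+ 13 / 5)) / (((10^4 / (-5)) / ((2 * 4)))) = -16 / 1075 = -0.01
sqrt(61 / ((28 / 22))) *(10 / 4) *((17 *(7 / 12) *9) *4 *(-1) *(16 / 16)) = -255 *sqrt(9394) / 4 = -6178.82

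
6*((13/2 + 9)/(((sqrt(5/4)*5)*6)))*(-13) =-403*sqrt(5)/25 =-36.05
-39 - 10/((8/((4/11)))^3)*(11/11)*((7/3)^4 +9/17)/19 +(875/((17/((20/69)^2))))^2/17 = -213481905148341751/5632546414493394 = -37.90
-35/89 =-0.39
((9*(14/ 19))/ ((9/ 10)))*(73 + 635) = 99120/ 19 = 5216.84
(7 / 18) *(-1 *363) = -847 / 6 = -141.17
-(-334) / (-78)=-167 / 39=-4.28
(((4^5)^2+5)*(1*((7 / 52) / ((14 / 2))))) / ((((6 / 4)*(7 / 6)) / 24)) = 25165944 / 91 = 276548.84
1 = 1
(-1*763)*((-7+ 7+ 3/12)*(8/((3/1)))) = -1526/3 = -508.67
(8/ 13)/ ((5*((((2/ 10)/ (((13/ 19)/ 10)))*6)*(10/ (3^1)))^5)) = 28561/ 158470336000000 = 0.00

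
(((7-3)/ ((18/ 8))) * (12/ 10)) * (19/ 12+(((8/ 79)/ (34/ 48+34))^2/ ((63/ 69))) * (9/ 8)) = 4607747692328/ 1364126793435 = 3.38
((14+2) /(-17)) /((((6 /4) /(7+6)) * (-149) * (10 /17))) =208 /2235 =0.09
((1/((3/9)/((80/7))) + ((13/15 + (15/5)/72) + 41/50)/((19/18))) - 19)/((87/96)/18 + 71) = 32411088/136075625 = 0.24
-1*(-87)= 87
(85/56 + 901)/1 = 50541/56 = 902.52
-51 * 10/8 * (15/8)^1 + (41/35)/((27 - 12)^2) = -30120563/252000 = -119.53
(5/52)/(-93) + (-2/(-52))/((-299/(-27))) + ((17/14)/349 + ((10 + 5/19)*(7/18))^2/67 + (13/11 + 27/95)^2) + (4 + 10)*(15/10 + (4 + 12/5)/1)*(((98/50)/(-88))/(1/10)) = -17244808979145746533/775371057256095300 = -22.24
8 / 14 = 4 / 7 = 0.57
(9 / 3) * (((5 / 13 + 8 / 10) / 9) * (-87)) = -34.35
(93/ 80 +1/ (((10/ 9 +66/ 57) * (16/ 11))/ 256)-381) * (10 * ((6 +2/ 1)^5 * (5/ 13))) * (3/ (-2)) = 57143073.50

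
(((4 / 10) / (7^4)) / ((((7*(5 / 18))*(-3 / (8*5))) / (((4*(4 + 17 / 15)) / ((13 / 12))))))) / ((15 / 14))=-11264 / 557375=-0.02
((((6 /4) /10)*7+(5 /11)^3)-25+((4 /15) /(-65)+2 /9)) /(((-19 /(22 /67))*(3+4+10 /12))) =368106953 /7058562225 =0.05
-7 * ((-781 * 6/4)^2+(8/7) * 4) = -38427671/4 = -9606917.75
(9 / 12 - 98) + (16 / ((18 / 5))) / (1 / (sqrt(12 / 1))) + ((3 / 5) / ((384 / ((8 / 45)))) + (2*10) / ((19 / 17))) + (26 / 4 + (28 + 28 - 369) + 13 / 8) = -26281331 / 68400 + 80*sqrt(3) / 9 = -368.83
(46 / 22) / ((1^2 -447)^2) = 23 / 2188076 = 0.00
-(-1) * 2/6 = 0.33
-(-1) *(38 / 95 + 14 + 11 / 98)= 7111 / 490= 14.51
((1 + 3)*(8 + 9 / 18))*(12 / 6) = 68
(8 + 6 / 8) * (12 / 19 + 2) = 875 / 38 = 23.03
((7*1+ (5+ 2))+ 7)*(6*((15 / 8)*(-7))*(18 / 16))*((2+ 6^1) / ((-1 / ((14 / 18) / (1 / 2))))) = 46305 / 2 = 23152.50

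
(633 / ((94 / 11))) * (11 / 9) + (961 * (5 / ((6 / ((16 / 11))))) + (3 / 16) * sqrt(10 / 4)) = 3 * sqrt(10) / 32 + 1298067 / 1034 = 1255.68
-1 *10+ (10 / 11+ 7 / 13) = -1223 / 143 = -8.55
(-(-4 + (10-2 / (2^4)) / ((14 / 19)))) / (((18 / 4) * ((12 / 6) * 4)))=-117 / 448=-0.26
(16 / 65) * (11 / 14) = 88 / 455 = 0.19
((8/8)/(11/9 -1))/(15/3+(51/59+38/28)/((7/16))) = 26019/58270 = 0.45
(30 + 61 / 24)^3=476379541 / 13824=34460.33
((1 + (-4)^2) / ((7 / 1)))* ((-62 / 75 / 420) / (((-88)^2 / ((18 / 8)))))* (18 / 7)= -4743 / 1328096000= -0.00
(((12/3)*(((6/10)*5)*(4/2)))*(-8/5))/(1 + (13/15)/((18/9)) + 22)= -1152/703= -1.64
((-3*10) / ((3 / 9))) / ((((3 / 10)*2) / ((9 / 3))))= -450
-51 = -51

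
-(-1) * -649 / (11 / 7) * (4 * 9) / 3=-4956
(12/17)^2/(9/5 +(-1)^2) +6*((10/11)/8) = 38265/44506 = 0.86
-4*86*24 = -8256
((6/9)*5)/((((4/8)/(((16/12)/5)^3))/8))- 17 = -32377/2025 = -15.99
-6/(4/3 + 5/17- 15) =153/341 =0.45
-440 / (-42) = 220 / 21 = 10.48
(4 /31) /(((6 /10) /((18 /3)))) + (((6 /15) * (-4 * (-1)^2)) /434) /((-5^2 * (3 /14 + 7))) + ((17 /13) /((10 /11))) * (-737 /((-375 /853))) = 368276082637 /152636250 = 2412.77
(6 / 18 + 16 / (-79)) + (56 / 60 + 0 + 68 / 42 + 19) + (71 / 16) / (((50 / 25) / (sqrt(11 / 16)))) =71 * sqrt(11) / 128 + 59954 / 2765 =23.52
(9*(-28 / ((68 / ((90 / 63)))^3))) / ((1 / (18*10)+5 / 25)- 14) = 101250 / 597749971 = 0.00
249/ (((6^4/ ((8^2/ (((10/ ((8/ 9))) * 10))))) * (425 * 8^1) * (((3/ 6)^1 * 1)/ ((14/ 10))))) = 1162/ 12909375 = 0.00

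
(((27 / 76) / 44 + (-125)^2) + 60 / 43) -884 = 2119839673 / 143792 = 14742.40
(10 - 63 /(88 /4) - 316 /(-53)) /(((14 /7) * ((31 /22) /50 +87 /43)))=16418475 /5142749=3.19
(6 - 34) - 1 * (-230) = 202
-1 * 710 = -710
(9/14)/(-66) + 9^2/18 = 1383/308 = 4.49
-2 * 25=-50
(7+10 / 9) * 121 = 981.44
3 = 3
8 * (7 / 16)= 7 / 2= 3.50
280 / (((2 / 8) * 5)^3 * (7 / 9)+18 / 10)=806400 / 9559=84.36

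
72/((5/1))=72/5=14.40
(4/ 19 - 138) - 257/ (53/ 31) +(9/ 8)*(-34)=-1314579/ 4028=-326.36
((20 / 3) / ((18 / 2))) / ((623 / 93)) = 620 / 5607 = 0.11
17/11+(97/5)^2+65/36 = 3759139/9900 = 379.71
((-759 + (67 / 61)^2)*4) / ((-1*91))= 11279000 / 338611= 33.31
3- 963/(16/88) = -10587/2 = -5293.50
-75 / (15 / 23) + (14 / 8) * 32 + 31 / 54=-3155 / 54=-58.43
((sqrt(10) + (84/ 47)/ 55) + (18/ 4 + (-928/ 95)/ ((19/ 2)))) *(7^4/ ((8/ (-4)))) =-15703041809/ 3732740-2401 *sqrt(10)/ 2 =-8003.15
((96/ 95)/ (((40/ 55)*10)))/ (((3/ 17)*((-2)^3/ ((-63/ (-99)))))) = -119/ 1900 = -0.06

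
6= 6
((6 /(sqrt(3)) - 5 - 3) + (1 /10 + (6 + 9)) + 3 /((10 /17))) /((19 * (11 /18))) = 36 * sqrt(3) /209 + 1098 /1045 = 1.35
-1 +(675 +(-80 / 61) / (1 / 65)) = 35914 / 61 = 588.75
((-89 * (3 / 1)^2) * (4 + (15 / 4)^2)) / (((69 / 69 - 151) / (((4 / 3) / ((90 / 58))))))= 745909 / 9000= 82.88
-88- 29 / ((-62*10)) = -54531 / 620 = -87.95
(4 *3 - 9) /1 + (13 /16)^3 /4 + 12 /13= 4.06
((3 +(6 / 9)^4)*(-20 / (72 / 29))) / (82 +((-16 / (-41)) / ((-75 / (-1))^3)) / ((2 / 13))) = -24058671875 / 76590568116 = -0.31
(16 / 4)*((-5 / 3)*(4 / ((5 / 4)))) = -64 / 3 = -21.33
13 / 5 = 2.60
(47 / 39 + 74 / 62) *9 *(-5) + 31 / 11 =-466007 / 4433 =-105.12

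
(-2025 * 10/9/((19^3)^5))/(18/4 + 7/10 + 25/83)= -311250/11552837669734721505539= -0.00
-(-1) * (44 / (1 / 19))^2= 698896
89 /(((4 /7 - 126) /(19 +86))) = -74.50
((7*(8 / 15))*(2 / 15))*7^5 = 1882384 / 225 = 8366.15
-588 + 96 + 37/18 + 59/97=-489.34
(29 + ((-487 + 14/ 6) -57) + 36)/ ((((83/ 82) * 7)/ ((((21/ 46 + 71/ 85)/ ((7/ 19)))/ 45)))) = -1125332494/ 214676595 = -5.24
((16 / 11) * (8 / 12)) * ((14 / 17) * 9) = 1344 / 187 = 7.19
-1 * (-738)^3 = 401947272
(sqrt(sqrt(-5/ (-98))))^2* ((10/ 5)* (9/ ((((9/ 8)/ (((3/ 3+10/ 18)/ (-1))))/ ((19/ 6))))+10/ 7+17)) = -3965* sqrt(10)/ 1323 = -9.48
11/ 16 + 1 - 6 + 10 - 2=59/ 16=3.69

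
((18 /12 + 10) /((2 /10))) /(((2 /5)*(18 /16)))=1150 /9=127.78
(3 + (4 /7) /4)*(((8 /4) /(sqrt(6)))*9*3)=69.29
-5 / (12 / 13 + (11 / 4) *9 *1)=-52 / 267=-0.19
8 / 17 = 0.47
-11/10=-1.10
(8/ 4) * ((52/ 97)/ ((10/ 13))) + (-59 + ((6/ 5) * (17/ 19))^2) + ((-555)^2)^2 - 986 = 94879399582.55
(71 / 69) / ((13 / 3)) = 0.24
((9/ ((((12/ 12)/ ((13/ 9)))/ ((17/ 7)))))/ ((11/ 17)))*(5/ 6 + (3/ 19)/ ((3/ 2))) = 401999/ 8778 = 45.80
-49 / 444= -0.11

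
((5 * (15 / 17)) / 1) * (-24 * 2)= -3600 / 17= -211.76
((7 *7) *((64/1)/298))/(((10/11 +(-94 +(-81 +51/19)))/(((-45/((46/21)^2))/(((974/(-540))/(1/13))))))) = -27436407075/1117296266489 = -0.02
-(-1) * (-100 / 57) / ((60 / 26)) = -130 / 171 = -0.76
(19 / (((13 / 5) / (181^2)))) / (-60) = -622459 / 156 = -3990.12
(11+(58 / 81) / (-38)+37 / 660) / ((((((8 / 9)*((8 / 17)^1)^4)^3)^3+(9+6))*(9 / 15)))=1178306764019841087260003853114517523647998224181452661903 / 960818355099123124353219737381329611991970647436125260508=1.23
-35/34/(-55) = 7/374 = 0.02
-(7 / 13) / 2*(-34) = 119 / 13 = 9.15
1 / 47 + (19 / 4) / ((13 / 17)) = 15233 / 2444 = 6.23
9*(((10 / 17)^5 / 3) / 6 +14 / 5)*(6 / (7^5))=1074911892 / 119317682995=0.01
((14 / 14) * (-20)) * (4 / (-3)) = 26.67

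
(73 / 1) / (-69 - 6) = -0.97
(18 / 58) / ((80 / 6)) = 27 / 1160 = 0.02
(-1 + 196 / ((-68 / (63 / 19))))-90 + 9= -29573 / 323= -91.56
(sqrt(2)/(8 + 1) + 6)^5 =(sqrt(2) + 54)^5/59049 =8848.98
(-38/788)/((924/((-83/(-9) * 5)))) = -7885/3276504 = -0.00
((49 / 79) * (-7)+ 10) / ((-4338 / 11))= -1639 / 114234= -0.01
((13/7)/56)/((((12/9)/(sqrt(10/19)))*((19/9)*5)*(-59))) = -351*sqrt(190)/166984160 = -0.00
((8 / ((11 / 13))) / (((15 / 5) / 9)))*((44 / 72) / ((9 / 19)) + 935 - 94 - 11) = 7002788 / 297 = 23578.41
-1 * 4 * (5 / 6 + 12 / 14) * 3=-142 / 7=-20.29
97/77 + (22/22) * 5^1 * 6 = 2407/77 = 31.26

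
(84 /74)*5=210 /37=5.68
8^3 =512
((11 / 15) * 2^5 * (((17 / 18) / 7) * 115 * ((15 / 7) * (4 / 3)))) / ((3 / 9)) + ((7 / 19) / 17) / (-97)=43121478833 / 13816971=3120.91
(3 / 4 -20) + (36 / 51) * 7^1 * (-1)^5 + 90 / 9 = -965 / 68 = -14.19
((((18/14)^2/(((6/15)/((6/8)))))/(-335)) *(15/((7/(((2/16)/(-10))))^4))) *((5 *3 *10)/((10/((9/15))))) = -6561/516586405888000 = -0.00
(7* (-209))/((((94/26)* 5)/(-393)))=7474467/235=31806.24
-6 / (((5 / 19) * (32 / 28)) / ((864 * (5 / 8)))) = -10773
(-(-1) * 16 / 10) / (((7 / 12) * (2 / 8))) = 384 / 35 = 10.97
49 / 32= 1.53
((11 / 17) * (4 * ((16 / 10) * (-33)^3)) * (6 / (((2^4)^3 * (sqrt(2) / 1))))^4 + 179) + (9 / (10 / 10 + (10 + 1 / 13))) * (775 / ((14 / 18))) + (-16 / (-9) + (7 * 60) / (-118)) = 685611014886853954681 / 694770402475376640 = 986.82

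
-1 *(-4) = 4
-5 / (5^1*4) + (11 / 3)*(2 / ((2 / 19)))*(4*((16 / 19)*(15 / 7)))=502.61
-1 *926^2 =-857476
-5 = -5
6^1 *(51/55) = 306/55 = 5.56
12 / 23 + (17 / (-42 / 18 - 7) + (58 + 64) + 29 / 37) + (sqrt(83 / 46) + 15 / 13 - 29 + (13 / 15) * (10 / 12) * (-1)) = sqrt(3818) / 46 + 259037501 / 2787876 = 94.26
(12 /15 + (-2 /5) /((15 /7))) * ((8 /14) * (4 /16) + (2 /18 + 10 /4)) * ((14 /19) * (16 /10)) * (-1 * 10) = -255392 /12825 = -19.91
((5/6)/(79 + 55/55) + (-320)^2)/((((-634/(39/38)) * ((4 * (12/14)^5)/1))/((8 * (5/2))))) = -10739270724455/5994860544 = -1791.41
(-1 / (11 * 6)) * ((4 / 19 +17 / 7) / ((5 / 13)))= -1521 / 14630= -0.10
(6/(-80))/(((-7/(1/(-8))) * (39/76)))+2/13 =1101/7280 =0.15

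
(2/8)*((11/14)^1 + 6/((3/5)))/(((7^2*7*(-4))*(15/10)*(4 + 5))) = -151/1037232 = -0.00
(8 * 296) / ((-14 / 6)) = -7104 / 7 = -1014.86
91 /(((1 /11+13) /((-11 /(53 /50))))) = -275275 /3816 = -72.14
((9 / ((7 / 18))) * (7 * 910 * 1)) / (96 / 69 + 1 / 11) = 2486484 / 25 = 99459.36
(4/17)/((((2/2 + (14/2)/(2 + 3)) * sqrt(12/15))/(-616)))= -1540 * sqrt(5)/51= -67.52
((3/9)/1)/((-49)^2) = 1/7203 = 0.00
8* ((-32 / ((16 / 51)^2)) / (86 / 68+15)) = -159.92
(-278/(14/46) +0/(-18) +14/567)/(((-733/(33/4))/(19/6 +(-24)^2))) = 4949181875/831222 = 5954.10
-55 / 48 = -1.15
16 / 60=4 / 15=0.27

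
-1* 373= -373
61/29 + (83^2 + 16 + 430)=212776/29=7337.10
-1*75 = -75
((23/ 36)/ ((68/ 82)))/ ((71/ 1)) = 943/ 86904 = 0.01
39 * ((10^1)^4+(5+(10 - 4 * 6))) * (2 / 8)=389649 / 4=97412.25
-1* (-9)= 9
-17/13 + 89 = 1140/13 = 87.69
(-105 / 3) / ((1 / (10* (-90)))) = 31500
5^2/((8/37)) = 925/8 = 115.62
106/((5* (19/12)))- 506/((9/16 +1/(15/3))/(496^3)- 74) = 1388124772028648/68626261600605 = 20.23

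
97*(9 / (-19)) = -873 / 19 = -45.95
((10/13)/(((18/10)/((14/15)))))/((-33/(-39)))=140/297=0.47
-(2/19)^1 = -2/19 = -0.11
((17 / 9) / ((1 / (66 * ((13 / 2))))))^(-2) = 9 / 5909761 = 0.00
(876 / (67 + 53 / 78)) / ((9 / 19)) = 144248 / 5279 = 27.32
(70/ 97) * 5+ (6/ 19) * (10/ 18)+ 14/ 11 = 307526/ 60819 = 5.06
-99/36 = -11/4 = -2.75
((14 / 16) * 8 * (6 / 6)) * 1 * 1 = 7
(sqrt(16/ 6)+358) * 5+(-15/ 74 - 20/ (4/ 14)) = 10 * sqrt(6)/ 3+127265/ 74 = 1727.96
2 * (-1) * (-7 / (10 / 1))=7 / 5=1.40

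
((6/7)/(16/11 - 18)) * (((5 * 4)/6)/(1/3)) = -330/637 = -0.52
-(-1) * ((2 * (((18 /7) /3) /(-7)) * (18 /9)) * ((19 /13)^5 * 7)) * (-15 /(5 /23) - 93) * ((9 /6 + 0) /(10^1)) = 7220304684 /12995255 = 555.61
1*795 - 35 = 760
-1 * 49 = -49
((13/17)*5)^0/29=1/29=0.03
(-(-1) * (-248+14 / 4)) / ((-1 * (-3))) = -163 / 2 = -81.50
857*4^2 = 13712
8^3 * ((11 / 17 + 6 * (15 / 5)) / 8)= 1193.41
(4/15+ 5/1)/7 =0.75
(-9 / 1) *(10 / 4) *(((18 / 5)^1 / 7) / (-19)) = 81 / 133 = 0.61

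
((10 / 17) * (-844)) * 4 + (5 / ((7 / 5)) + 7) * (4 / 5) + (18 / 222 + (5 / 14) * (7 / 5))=-87040447 / 44030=-1976.84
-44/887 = -0.05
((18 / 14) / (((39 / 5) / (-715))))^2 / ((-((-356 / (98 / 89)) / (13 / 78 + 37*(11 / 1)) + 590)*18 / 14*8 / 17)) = -21985473125 / 564256624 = -38.96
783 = 783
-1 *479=-479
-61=-61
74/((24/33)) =407/4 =101.75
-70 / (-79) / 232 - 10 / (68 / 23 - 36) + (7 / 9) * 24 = 4955285 / 261174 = 18.97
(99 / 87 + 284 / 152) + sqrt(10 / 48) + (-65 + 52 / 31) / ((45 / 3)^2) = sqrt(30) / 12 + 20944949 / 7686450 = 3.18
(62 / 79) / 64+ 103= 260415 / 2528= 103.01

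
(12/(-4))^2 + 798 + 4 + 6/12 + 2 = 1627/2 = 813.50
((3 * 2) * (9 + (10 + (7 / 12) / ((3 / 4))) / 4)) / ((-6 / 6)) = -421 / 6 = -70.17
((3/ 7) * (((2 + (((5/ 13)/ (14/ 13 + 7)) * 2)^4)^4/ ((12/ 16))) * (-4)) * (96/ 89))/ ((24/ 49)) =-1465143389436647420560384/ 18188659061648099174367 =-80.55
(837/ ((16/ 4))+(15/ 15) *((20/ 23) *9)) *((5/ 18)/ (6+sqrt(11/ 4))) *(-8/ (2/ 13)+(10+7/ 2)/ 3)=-23775/ 46+7925 *sqrt(11)/ 184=-374.00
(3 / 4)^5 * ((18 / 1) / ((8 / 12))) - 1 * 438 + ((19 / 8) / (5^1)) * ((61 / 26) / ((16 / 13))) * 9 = -2168031 / 5120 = -423.44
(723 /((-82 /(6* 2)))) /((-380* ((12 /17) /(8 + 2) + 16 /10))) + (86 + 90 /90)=19284405 /221236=87.17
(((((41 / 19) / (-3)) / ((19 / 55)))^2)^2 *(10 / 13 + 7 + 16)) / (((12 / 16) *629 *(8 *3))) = 2663320362814375 / 67493053163320902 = 0.04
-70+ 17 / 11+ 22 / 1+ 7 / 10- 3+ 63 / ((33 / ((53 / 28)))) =-9931 / 220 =-45.14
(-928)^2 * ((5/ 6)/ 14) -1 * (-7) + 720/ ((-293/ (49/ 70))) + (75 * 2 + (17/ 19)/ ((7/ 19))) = 316379020/ 6153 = 51418.66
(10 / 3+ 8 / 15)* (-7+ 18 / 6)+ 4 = -172 / 15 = -11.47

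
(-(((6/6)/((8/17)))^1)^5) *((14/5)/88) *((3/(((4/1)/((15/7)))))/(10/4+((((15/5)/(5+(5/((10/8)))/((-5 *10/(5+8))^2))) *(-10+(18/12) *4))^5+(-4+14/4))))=637307219981931857037/17024753055296138510336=0.04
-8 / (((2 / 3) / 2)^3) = -216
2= 2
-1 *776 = -776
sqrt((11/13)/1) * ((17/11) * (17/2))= 289 * sqrt(143)/286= 12.08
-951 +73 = -878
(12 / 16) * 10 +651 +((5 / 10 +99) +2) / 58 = 2641 / 4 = 660.25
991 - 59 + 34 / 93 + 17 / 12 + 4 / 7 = 811019 / 868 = 934.35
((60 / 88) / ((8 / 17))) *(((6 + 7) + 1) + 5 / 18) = 21845 / 1056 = 20.69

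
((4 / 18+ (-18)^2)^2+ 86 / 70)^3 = 26468606989831633215207767 / 22785532875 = 1161640903244911.85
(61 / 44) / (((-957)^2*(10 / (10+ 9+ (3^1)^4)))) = 305 / 20148678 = 0.00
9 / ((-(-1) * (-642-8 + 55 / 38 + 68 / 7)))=-2394 / 169931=-0.01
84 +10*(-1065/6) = -1691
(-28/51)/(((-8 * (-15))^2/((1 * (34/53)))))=-7/286200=-0.00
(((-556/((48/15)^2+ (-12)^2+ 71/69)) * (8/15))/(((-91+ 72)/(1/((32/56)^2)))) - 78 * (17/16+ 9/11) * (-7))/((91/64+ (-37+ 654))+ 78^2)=334538058344/2182926686655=0.15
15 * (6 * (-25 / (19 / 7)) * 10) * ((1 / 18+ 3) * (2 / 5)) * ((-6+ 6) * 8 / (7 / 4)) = 0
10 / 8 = 1.25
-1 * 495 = -495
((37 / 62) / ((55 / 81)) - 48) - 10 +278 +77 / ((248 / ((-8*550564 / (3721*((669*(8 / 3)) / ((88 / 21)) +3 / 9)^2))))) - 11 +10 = 13788093742683927 / 62708252594900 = 219.88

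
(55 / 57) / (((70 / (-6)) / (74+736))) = -8910 / 133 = -66.99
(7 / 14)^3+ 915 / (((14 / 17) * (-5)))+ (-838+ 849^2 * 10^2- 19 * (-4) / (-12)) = 72079033.58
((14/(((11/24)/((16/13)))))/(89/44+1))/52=768/3211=0.24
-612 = -612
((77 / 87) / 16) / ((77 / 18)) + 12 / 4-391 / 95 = -24307 / 22040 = -1.10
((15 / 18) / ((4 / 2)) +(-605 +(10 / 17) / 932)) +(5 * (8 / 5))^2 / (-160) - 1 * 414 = -242171429 / 237660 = -1018.98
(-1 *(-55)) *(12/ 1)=660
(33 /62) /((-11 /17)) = -51 /62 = -0.82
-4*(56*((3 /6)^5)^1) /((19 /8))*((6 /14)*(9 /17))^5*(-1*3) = 344373768 /64772456483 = 0.01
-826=-826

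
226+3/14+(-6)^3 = 143/14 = 10.21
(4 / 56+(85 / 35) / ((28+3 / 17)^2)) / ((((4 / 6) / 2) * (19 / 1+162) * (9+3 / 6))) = 5397 / 41528821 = 0.00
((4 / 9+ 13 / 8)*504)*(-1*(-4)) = 4172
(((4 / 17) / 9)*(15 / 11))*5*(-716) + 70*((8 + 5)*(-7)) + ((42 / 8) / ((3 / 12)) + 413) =-3401696 / 561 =-6063.63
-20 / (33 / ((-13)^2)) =-3380 / 33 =-102.42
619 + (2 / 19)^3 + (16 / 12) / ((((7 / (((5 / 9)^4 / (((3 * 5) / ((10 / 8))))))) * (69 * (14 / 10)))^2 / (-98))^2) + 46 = 1788455506486778239963485049868869099 / 2689402059700132604955030704746512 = 665.00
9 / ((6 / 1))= 3 / 2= 1.50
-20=-20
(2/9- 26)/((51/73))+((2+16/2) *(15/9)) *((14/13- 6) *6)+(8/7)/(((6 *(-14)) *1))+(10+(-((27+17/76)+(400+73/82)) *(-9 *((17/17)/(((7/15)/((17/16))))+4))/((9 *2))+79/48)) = 1267461374351/1534425984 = 826.02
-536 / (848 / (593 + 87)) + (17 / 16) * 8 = -421.31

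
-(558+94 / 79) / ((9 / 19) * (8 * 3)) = -49.19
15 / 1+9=24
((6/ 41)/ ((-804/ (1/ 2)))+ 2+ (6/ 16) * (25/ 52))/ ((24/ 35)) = 29066625/ 9142016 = 3.18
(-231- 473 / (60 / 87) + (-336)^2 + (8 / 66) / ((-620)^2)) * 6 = 177559739198 / 264275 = 671874.90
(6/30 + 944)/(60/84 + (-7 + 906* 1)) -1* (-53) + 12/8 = 874626/15745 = 55.55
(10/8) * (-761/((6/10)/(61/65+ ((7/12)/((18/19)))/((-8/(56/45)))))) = -405160205/303264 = -1336.00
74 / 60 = 37 / 30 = 1.23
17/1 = 17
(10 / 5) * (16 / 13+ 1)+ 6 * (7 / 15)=472 / 65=7.26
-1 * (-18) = 18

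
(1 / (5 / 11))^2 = 121 / 25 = 4.84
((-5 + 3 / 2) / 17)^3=-343 / 39304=-0.01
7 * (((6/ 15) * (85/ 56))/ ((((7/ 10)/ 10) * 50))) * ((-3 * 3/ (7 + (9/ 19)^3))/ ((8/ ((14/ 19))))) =-55233/ 389936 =-0.14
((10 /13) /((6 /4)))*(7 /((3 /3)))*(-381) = -17780 /13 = -1367.69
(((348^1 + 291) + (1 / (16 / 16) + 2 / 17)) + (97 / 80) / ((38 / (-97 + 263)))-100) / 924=14093507 / 23876160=0.59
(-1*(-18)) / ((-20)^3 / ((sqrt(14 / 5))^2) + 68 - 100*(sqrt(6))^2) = -7 / 1318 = -0.01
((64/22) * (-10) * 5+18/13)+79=-9305/143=-65.07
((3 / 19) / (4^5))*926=0.14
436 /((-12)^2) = 109 /36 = 3.03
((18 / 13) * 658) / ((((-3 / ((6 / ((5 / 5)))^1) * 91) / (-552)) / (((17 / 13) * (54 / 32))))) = 53587332 / 2197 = 24391.14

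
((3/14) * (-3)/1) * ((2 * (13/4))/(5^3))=-117/3500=-0.03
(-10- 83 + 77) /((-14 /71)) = 81.14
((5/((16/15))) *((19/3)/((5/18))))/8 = 855/64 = 13.36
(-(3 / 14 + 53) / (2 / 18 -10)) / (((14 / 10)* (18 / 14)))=3725 / 1246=2.99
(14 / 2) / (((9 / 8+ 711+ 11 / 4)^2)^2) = 4096 / 152820756836503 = 0.00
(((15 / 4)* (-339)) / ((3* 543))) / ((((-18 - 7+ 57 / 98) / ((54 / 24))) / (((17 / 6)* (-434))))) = -306389895 / 3465064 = -88.42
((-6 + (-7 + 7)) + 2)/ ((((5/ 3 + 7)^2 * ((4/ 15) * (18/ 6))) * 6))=-15/ 1352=-0.01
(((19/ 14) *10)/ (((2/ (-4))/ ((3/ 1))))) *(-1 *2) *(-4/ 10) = -456/ 7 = -65.14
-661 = -661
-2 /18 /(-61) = 1 /549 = 0.00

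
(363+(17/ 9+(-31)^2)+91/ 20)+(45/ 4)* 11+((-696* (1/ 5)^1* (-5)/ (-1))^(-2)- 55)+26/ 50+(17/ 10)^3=28350888247/ 20184000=1404.62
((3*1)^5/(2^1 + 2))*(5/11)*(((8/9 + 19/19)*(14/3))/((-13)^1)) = -18.72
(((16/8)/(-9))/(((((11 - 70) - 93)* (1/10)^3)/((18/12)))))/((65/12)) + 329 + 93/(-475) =329.21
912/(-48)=-19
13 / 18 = 0.72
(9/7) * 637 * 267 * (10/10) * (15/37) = 3280095/37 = 88651.22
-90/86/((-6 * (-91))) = -15/7826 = -0.00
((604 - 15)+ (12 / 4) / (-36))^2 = 49942489 / 144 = 346822.84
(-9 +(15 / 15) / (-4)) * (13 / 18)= -6.68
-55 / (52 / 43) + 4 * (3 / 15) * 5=-2157 / 52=-41.48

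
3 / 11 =0.27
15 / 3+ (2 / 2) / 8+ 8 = 105 / 8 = 13.12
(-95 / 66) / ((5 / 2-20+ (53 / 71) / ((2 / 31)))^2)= -478895 / 11697906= -0.04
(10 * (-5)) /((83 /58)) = -2900 /83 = -34.94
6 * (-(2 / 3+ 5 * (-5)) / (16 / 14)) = 511 / 4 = 127.75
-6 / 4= -3 / 2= -1.50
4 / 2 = 2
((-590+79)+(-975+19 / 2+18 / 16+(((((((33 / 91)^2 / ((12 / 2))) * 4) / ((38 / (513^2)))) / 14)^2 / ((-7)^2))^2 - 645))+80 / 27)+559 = -995790160221553413398764567 / 11711140883056899826122672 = -85.03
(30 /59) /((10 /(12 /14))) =18 /413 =0.04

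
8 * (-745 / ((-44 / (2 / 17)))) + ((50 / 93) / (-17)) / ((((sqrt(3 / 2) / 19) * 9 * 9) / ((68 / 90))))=2980 / 187 - 380 * sqrt(6) / 203391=15.93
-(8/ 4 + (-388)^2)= -150546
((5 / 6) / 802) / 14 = 5 / 67368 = 0.00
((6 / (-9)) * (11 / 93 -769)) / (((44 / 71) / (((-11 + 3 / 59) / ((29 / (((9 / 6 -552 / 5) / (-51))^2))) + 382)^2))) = 776447927328207673177423 / 6491346008152500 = 119612777.74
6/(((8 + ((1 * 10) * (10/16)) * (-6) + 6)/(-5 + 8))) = -36/47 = -0.77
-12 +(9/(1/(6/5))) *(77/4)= 1959/10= 195.90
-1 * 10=-10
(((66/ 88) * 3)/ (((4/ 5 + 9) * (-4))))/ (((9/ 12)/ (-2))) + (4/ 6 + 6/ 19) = 6343/ 5586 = 1.14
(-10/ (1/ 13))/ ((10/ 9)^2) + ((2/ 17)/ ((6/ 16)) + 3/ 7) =-373271/ 3570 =-104.56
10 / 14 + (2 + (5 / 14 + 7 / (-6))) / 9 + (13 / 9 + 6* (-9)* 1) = -9773 / 189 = -51.71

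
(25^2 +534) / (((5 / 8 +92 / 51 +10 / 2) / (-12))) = -1872.14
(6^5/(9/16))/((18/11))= 8448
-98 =-98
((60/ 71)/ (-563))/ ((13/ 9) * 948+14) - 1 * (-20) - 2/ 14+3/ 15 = 2329066692/ 116121565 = 20.06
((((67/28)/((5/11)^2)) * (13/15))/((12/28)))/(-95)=-105391/427500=-0.25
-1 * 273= -273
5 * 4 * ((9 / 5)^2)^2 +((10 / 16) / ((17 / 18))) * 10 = 920421 / 4250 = 216.57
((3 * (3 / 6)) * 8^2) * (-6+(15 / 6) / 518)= -149064 / 259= -575.54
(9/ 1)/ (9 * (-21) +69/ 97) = -291/ 6088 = -0.05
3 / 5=0.60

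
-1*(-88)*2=176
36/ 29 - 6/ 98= 1677/ 1421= 1.18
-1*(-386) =386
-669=-669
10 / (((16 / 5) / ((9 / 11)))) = 225 / 88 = 2.56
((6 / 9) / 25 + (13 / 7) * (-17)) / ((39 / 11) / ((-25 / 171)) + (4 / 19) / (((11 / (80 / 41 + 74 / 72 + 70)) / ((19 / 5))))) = 22407033 / 13455932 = 1.67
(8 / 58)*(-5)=-0.69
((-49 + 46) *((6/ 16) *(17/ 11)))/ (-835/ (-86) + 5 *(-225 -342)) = 6579/ 10690900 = 0.00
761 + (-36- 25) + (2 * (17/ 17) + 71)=773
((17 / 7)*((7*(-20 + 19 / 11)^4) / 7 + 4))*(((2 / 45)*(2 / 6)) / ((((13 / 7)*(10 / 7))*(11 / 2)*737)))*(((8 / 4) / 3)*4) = 621579598192 / 624927000555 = 0.99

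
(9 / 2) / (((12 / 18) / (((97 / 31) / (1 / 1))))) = 2619 / 124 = 21.12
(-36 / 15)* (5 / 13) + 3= 27 / 13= 2.08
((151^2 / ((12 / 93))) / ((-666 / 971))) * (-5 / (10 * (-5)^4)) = 686332901 / 3330000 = 206.11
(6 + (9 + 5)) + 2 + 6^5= 7798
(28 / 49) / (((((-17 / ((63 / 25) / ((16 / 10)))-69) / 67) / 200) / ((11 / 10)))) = -48240 / 457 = -105.56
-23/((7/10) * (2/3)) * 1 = -345/7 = -49.29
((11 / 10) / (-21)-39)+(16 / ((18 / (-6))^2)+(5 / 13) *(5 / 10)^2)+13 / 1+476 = 7400837 / 16380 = 451.82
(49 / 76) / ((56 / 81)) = 567 / 608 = 0.93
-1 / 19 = -0.05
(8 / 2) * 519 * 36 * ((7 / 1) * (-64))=-33481728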